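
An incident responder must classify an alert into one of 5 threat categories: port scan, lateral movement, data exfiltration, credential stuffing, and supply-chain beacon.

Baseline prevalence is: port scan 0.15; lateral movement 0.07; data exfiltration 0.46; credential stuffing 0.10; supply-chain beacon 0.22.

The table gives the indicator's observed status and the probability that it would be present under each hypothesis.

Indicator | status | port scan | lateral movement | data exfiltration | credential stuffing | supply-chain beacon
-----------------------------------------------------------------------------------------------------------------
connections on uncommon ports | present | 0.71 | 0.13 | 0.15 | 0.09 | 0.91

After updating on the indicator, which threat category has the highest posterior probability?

Multiply each prior by the likelihood of the indicator:
  port scan: 0.15 × 0.71 = 0.1065
  lateral movement: 0.07 × 0.13 = 0.0091
  data exfiltration: 0.46 × 0.15 = 0.069
  credential stuffing: 0.10 × 0.09 = 0.009
  supply-chain beacon: 0.22 × 0.91 = 0.2002
The unnormalized weights sum to 0.3938.
P(port scan | evidence) ≈ 0.1065 / 0.3938 ≈ 0.270
P(lateral movement | evidence) ≈ 0.0091 / 0.3938 ≈ 0.023
P(data exfiltration | evidence) ≈ 0.069 / 0.3938 ≈ 0.175
P(credential stuffing | evidence) ≈ 0.009 / 0.3938 ≈ 0.023
P(supply-chain beacon | evidence) ≈ 0.2002 / 0.3938 ≈ 0.508
The largest is 0.508, so supply-chain beacon is most probable.

supply-chain beacon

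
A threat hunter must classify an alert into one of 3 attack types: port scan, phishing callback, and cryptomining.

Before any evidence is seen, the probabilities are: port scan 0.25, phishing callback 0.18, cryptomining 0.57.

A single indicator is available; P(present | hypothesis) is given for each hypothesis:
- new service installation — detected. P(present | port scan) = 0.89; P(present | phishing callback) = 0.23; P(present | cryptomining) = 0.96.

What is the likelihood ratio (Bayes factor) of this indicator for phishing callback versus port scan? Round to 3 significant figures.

Likelihood of this indicator under each hypothesis:
  phishing callback: 0.23
  port scan: 0.89
Bayes factor = 0.23 / 0.89 ≈ 0.258

0.258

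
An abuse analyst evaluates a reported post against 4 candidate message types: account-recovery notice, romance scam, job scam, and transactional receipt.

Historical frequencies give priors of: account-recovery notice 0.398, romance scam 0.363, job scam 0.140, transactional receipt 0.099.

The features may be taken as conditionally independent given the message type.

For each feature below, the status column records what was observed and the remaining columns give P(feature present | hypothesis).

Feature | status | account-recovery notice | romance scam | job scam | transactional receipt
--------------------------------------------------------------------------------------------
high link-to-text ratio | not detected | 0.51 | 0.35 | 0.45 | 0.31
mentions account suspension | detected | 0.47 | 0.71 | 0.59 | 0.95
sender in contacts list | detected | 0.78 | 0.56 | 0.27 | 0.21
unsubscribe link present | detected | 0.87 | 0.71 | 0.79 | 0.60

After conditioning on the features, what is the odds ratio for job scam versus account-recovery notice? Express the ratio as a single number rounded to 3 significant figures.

0.156

The normalizing constant cancels in an odds ratio, so compute prior × likelihood for the two hypotheses only (using 1 − P(present | H) for each absent feature):
  job scam: 0.140 × (1 − 0.45) × 0.59 × 0.27 × 0.79 = 0.0096902
  account-recovery notice: 0.398 × (1 − 0.51) × 0.47 × 0.78 × 0.87 = 0.0622
Odds(job scam : account-recovery notice) = 0.0096902 / 0.0622 ≈ 0.156.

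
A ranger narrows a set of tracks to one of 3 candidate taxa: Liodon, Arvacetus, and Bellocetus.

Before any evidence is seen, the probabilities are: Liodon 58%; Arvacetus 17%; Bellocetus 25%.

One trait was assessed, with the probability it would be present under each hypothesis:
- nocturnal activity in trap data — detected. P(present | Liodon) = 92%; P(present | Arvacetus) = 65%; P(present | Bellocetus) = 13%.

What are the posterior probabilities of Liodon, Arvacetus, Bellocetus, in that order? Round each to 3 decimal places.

0.789, 0.163, 0.048

Multiply each prior by the likelihood of the trait:
  Liodon: 0.58 × 0.92 = 0.5336
  Arvacetus: 0.17 × 0.65 = 0.1105
  Bellocetus: 0.25 × 0.13 = 0.0325
Normalizing constant Z = 0.5336 + 0.1105 + 0.0325 = 0.6766.
P(Liodon | evidence) = 0.5336 / 0.6766 ≈ 0.789
P(Arvacetus | evidence) = 0.1105 / 0.6766 ≈ 0.163
P(Bellocetus | evidence) = 0.0325 / 0.6766 ≈ 0.048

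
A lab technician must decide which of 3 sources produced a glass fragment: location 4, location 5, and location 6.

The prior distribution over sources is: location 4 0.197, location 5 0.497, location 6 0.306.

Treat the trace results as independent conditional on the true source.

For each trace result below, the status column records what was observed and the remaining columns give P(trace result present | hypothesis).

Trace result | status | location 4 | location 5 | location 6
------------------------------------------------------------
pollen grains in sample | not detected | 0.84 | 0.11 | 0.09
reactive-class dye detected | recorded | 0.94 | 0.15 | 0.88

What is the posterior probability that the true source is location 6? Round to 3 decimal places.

0.719

By Bayes' rule with conditional independence, the unnormalized weight for each hypothesis is prior × ∏ likelihoods (using 1 − P(present | H) for each absent trace result):
  location 4: 0.197 × (1 − 0.84) × 0.94 = 0.029629
  location 5: 0.497 × (1 − 0.11) × 0.15 = 0.066349
  location 6: 0.306 × (1 − 0.09) × 0.88 = 0.24504
The unnormalized weights sum to 0.34102.
P(location 6 | evidence) = 0.24504 / 0.34102 ≈ 0.719.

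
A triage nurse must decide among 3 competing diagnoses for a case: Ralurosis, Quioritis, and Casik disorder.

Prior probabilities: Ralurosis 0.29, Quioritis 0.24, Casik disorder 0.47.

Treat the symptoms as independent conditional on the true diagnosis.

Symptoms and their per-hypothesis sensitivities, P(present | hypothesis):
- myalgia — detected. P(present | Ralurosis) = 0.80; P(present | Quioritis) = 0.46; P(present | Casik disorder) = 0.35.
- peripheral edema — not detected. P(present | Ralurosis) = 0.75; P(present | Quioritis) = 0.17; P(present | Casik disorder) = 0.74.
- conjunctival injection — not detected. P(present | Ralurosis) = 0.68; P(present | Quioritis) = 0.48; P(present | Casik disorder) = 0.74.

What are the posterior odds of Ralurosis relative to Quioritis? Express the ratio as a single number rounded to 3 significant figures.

Posterior odds equal prior odds times the likelihood ratio; only the two competing hypotheses matter (using 1 − P(present | H) for each absent symptom).
  Ralurosis: 0.29 × 0.80 × (1 − 0.75) × (1 − 0.68) = 0.01856
  Quioritis: 0.24 × 0.46 × (1 − 0.17) × (1 − 0.48) = 0.047649
Posterior odds = 0.01856 / 0.047649 ≈ 0.390.

0.390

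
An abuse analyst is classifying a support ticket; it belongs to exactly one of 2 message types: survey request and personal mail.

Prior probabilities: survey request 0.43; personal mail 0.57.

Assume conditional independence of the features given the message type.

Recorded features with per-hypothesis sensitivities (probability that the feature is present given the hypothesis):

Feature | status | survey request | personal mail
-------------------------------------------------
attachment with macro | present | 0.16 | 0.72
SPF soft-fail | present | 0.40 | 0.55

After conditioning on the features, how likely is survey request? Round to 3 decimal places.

Multiply each prior by the joint likelihood of the feature pattern:
  survey request: 0.43 × 0.16 × 0.40 = 0.02752
  personal mail: 0.57 × 0.72 × 0.55 = 0.22572
Marginal likelihood of the evidence = 0.25324.
P(survey request | evidence) = 0.02752 / 0.25324 ≈ 0.109.

0.109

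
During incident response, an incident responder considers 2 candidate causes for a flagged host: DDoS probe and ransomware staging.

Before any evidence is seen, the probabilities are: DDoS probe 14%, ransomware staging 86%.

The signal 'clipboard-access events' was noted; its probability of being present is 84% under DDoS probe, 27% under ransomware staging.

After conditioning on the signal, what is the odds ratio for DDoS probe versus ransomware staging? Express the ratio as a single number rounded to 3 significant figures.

Unnormalized posterior weight (prior times the signal likelihood) for each of the two hypotheses:
  DDoS probe: 0.14 × 0.84 = 0.1176
  ransomware staging: 0.86 × 0.27 = 0.2322
Posterior odds = 0.1176 / 0.2322 ≈ 0.506.

0.506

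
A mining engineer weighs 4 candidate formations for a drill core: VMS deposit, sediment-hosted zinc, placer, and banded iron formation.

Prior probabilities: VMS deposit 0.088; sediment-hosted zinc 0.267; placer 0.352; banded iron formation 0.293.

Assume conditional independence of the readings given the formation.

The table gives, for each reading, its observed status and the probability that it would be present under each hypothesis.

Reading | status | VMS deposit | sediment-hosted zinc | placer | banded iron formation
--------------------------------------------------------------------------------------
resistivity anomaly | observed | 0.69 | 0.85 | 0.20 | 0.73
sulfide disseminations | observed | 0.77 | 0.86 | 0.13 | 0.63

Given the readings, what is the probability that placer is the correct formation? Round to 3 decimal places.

By Bayes' rule with conditional independence, the unnormalized weight for each hypothesis is prior × ∏ likelihoods:
  VMS deposit: 0.088 × 0.69 × 0.77 = 0.046754
  sediment-hosted zinc: 0.267 × 0.85 × 0.86 = 0.19518
  placer: 0.352 × 0.20 × 0.13 = 0.009152
  banded iron formation: 0.293 × 0.73 × 0.63 = 0.13475
Marginal likelihood of the evidence = 0.38583.
P(placer | evidence) = 0.009152 / 0.38583 ≈ 0.024.

0.024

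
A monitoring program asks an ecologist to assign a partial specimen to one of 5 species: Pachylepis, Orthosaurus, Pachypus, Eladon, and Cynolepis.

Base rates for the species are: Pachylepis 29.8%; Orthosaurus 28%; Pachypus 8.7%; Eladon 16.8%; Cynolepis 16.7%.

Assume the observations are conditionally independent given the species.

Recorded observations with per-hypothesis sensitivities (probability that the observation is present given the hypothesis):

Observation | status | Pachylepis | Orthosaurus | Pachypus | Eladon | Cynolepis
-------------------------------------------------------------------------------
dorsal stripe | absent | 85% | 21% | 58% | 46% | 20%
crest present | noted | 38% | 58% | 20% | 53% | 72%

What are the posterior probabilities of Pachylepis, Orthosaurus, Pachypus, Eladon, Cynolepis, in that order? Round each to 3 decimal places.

By Bayes' rule with conditional independence, the unnormalized weight for each hypothesis is prior × ∏ likelihoods (using 1 − P(present | H) for each absent observation):
  Pachylepis: 0.298 × (1 − 0.85) × 0.38 = 0.016986
  Orthosaurus: 0.280 × (1 − 0.21) × 0.58 = 0.1283
  Pachypus: 0.087 × (1 − 0.58) × 0.20 = 0.007308
  Eladon: 0.168 × (1 − 0.46) × 0.53 = 0.048082
  Cynolepis: 0.167 × (1 − 0.20) × 0.72 = 0.096192
Normalizing constant Z = 0.016986 + 0.1283 + 0.007308 + 0.048082 + 0.096192 = 0.29686.
P(Pachylepis | evidence) = 0.016986 / 0.29686 ≈ 0.057
P(Orthosaurus | evidence) = 0.1283 / 0.29686 ≈ 0.432
P(Pachypus | evidence) = 0.007308 / 0.29686 ≈ 0.025
P(Eladon | evidence) = 0.048082 / 0.29686 ≈ 0.162
P(Cynolepis | evidence) = 0.096192 / 0.29686 ≈ 0.324

0.057, 0.432, 0.025, 0.162, 0.324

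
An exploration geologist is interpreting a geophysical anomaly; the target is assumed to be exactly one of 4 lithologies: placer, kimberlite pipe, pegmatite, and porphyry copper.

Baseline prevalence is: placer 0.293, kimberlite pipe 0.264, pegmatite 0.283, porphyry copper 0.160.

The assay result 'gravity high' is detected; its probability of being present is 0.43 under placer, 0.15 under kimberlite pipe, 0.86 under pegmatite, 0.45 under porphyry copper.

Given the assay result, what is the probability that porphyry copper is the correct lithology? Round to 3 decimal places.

0.150

Multiply each prior by the likelihood of the assay result:
  placer: 0.293 × 0.43 = 0.12599
  kimberlite pipe: 0.264 × 0.15 = 0.0396
  pegmatite: 0.283 × 0.86 = 0.24338
  porphyry copper: 0.160 × 0.45 = 0.072
Normalizing constant Z = 0.12599 + 0.0396 + 0.24338 + 0.072 = 0.48097.
P(porphyry copper | evidence) = 0.072 / 0.48097 ≈ 0.150.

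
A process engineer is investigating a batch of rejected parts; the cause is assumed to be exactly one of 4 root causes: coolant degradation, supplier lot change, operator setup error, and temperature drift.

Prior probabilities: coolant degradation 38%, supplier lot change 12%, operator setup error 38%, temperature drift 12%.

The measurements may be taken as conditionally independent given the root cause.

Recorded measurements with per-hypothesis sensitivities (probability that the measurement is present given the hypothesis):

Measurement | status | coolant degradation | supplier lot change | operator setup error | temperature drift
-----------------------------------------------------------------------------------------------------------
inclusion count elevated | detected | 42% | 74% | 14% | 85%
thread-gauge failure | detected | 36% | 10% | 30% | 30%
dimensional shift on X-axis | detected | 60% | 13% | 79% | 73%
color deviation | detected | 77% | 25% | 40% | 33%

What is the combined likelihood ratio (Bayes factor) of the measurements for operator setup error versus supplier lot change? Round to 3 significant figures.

5.52

The Bayes factor is the ratio of the joint likelihoods of the measurement pattern under the two hypotheses.
  operator setup error: 0.14 × 0.30 × 0.79 × 0.40 = 0.013272
  supplier lot change: 0.74 × 0.10 × 0.13 × 0.25 = 0.002405
Bayes factor = 0.013272 / 0.002405 ≈ 5.52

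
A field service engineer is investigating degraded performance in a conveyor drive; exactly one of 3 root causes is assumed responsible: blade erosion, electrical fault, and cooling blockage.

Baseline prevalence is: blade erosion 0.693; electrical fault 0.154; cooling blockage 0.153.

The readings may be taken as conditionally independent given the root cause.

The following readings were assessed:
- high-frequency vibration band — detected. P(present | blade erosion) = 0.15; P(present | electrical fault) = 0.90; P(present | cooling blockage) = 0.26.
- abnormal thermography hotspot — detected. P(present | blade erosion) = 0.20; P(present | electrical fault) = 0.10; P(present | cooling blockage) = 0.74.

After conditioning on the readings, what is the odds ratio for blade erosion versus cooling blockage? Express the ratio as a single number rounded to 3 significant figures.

0.706

Unnormalized posterior weight (prior times the reading likelihoods) for each of the two hypotheses:
  blade erosion: 0.693 × 0.15 × 0.20 = 0.02079
  cooling blockage: 0.153 × 0.26 × 0.74 = 0.029437
Odds(blade erosion : cooling blockage) = 0.02079 / 0.029437 ≈ 0.706.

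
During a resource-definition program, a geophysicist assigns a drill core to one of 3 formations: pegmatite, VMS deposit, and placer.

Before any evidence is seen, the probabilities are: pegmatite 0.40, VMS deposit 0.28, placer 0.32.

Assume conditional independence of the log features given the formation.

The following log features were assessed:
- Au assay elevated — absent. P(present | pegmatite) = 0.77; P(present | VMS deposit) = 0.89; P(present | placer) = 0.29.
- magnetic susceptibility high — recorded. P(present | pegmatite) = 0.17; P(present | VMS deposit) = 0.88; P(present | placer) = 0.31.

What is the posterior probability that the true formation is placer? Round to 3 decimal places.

By Bayes' rule with conditional independence, the unnormalized weight for each hypothesis is prior × ∏ likelihoods (using 1 − P(present | H) for each absent log feature):
  pegmatite: 0.40 × (1 − 0.77) × 0.17 = 0.01564
  VMS deposit: 0.28 × (1 − 0.89) × 0.88 = 0.027104
  placer: 0.32 × (1 − 0.29) × 0.31 = 0.070432
Normalizing constant Z = 0.01564 + 0.027104 + 0.070432 = 0.11318.
P(placer | evidence) = 0.070432 / 0.11318 ≈ 0.622.

0.622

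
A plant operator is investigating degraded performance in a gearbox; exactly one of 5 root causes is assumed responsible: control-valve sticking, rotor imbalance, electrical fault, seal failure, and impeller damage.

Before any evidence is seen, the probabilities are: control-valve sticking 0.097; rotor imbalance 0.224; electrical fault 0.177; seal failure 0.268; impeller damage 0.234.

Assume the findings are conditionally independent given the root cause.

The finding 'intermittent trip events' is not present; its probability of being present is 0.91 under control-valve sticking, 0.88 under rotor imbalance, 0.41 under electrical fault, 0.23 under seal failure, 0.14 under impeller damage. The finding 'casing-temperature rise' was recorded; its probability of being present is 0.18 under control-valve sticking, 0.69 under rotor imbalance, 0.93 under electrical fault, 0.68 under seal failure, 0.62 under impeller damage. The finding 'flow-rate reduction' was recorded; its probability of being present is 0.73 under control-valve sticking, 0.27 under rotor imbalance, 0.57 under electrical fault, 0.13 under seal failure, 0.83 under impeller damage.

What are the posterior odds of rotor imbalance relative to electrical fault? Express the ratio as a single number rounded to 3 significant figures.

0.0905

Posterior odds equal prior odds times the likelihood ratio; only the two competing hypotheses matter (using 1 − P(present | H) for each absent finding).
  rotor imbalance: 0.224 × (1 − 0.88) × 0.69 × 0.27 = 0.0050077
  electrical fault: 0.177 × (1 − 0.41) × 0.93 × 0.57 = 0.055358
Odds(rotor imbalance : electrical fault) = 0.0050077 / 0.055358 ≈ 0.0905.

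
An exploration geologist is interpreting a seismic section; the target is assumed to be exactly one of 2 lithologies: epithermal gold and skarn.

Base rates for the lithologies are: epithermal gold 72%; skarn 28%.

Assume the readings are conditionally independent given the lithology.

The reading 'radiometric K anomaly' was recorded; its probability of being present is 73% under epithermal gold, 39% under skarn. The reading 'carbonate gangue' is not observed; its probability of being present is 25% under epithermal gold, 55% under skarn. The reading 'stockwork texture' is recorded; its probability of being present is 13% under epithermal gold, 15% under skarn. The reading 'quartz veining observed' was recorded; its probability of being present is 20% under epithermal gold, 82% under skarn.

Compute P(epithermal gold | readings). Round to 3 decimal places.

0.629

By Bayes' rule with conditional independence, the unnormalized weight for each hypothesis is prior × ∏ likelihoods (using 1 − P(present | H) for each absent reading):
  epithermal gold: 0.72 × 0.73 × (1 − 0.25) × 0.13 × 0.20 = 0.010249
  skarn: 0.28 × 0.39 × (1 − 0.55) × 0.15 × 0.82 = 0.0060442
Normalizing constant Z = 0.010249 + 0.0060442 = 0.016293.
P(epithermal gold | evidence) = 0.010249 / 0.016293 ≈ 0.629.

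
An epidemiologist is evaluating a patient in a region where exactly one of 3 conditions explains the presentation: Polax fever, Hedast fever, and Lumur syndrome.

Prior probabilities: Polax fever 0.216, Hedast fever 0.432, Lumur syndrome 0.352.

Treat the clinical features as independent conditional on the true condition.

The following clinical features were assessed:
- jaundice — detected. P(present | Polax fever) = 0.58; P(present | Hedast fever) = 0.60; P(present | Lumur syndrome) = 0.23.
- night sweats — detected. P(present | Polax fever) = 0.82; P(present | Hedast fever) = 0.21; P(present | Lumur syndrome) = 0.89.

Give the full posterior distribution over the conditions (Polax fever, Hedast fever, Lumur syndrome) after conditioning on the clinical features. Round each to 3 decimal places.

By Bayes' rule with conditional independence, the unnormalized weight for each hypothesis is prior × ∏ likelihoods:
  Polax fever: 0.216 × 0.58 × 0.82 = 0.10273
  Hedast fever: 0.432 × 0.60 × 0.21 = 0.054432
  Lumur syndrome: 0.352 × 0.23 × 0.89 = 0.072054
Normalizing constant Z = 0.10273 + 0.054432 + 0.072054 = 0.22922.
P(Polax fever | evidence) = 0.10273 / 0.22922 ≈ 0.448
P(Hedast fever | evidence) = 0.054432 / 0.22922 ≈ 0.237
P(Lumur syndrome | evidence) = 0.072054 / 0.22922 ≈ 0.314

0.448, 0.237, 0.314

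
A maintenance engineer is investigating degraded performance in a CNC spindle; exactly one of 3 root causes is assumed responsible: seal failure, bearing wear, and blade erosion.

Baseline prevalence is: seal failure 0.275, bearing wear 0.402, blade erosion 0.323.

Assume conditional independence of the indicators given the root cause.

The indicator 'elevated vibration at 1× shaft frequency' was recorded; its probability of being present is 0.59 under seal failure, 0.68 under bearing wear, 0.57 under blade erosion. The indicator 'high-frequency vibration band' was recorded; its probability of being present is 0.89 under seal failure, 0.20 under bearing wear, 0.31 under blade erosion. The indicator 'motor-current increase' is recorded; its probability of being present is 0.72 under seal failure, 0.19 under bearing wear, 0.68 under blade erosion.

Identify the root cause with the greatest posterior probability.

seal failure

By Bayes' rule with conditional independence, the unnormalized weight for each hypothesis is prior × ∏ likelihoods:
  seal failure: 0.275 × 0.59 × 0.89 × 0.72 = 0.10397
  bearing wear: 0.402 × 0.68 × 0.20 × 0.19 = 0.010388
  blade erosion: 0.323 × 0.57 × 0.31 × 0.68 = 0.03881
The unnormalized weights sum to 0.15317.
P(seal failure | evidence) ≈ 0.10397 / 0.15317 ≈ 0.679
P(bearing wear | evidence) ≈ 0.010388 / 0.15317 ≈ 0.068
P(blade erosion | evidence) ≈ 0.03881 / 0.15317 ≈ 0.253
The largest is 0.679, so seal failure is most probable.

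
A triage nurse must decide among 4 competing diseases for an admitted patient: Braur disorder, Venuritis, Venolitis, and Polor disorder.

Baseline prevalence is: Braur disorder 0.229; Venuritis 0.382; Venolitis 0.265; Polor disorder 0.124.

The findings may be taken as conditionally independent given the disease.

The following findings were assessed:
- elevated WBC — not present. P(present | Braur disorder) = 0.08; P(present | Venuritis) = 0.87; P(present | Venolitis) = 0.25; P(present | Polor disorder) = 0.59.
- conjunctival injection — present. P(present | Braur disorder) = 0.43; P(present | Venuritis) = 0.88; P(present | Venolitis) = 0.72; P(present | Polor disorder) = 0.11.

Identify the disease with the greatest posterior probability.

Venolitis

Multiply each prior by the joint likelihood of the evidence pattern (using 1 − P(present | H) for each absent finding):
  Braur disorder: 0.229 × (1 − 0.08) × 0.43 = 0.090592
  Venuritis: 0.382 × (1 − 0.87) × 0.88 = 0.043701
  Venolitis: 0.265 × (1 − 0.25) × 0.72 = 0.1431
  Polor disorder: 0.124 × (1 − 0.59) × 0.11 = 0.0055924
The unnormalized weights sum to 0.28299.
P(Braur disorder | evidence) ≈ 0.090592 / 0.28299 ≈ 0.320
P(Venuritis | evidence) ≈ 0.043701 / 0.28299 ≈ 0.154
P(Venolitis | evidence) ≈ 0.1431 / 0.28299 ≈ 0.506
P(Polor disorder | evidence) ≈ 0.0055924 / 0.28299 ≈ 0.020
The largest is 0.506, so Venolitis is most probable.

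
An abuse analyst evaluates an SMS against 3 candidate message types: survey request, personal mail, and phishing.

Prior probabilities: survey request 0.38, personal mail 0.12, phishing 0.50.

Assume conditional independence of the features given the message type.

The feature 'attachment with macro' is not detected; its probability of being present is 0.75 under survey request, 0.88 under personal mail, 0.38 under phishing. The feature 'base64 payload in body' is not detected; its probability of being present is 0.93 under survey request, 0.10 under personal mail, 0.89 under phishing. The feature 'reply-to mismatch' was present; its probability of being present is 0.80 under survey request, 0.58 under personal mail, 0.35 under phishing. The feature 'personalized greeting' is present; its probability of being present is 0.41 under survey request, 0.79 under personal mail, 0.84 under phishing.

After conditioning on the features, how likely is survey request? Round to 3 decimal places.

By Bayes' rule with conditional independence, the unnormalized weight for each hypothesis is prior × ∏ likelihoods (using 1 − P(present | H) for each absent feature):
  survey request: 0.38 × (1 − 0.75) × (1 − 0.93) × 0.80 × 0.41 = 0.0021812
  personal mail: 0.12 × (1 − 0.88) × (1 − 0.10) × 0.58 × 0.79 = 0.0059383
  phishing: 0.50 × (1 − 0.38) × (1 − 0.89) × 0.35 × 0.84 = 0.010025
Marginal likelihood of the evidence = 0.018145.
P(survey request | evidence) = 0.0021812 / 0.018145 ≈ 0.120.

0.120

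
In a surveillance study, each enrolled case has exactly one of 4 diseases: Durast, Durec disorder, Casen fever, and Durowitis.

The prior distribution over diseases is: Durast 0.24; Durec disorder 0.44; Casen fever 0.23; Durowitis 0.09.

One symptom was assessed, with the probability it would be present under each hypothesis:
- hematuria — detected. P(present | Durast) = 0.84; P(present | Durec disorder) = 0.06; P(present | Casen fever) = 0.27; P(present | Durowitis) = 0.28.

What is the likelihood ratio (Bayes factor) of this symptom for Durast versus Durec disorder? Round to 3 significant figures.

14.0

Likelihood of this symptom under each hypothesis:
  Durast: 0.84
  Durec disorder: 0.06
Bayes factor = 0.84 / 0.06 ≈ 14.0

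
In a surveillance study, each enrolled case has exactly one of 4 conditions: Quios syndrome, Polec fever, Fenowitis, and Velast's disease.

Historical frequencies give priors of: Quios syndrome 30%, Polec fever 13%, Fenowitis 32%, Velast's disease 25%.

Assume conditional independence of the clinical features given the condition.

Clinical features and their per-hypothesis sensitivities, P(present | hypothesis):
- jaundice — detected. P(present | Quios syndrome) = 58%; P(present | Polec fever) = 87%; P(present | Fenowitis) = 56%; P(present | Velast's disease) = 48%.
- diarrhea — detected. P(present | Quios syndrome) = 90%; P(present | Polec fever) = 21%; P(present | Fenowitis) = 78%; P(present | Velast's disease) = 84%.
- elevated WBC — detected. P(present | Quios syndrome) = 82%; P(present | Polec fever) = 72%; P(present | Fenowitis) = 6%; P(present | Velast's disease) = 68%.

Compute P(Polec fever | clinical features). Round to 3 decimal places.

0.077

Multiply each prior by the joint likelihood of the clinical feature pattern:
  Quios syndrome: 0.30 × 0.58 × 0.90 × 0.82 = 0.12841
  Polec fever: 0.13 × 0.87 × 0.21 × 0.72 = 0.017101
  Fenowitis: 0.32 × 0.56 × 0.78 × 0.06 = 0.0083866
  Velast's disease: 0.25 × 0.48 × 0.84 × 0.68 = 0.068544
Normalizing constant Z = 0.12841 + 0.017101 + 0.0083866 + 0.068544 = 0.22244.
P(Polec fever | evidence) = 0.017101 / 0.22244 ≈ 0.077.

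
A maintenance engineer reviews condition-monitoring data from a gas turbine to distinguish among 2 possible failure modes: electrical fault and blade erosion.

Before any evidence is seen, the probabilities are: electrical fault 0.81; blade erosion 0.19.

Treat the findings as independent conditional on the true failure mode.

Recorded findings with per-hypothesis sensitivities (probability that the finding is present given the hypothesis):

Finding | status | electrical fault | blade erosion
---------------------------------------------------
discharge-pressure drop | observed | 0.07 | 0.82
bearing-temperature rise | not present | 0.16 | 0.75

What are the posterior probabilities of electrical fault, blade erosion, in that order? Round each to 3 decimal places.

0.550, 0.450

For each hypothesis, the unnormalized posterior weight is prior × product of the finding likelihoods (using 1 − P(present | H) for each absent finding):
  electrical fault: 0.81 × 0.07 × (1 − 0.16) = 0.047628
  blade erosion: 0.19 × 0.82 × (1 − 0.75) = 0.03895
The unnormalized weights sum to 0.086578.
P(electrical fault | evidence) = 0.047628 / 0.086578 ≈ 0.550
P(blade erosion | evidence) = 0.03895 / 0.086578 ≈ 0.450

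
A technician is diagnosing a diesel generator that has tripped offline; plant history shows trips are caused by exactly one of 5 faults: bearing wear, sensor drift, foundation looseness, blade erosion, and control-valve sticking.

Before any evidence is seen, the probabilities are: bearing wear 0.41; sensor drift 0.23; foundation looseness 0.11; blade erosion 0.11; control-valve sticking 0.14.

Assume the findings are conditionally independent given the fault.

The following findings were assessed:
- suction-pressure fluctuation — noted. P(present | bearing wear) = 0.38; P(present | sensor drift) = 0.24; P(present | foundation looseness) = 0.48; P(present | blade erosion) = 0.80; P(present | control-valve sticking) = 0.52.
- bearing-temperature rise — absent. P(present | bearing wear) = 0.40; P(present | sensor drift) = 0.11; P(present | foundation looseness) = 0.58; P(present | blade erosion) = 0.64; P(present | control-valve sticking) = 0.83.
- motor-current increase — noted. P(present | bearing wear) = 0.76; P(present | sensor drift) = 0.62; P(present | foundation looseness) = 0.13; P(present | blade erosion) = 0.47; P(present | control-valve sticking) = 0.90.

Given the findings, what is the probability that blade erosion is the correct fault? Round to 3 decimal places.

0.114

By Bayes' rule with conditional independence, the unnormalized weight for each hypothesis is prior × ∏ likelihoods (using 1 − P(present | H) for each absent finding):
  bearing wear: 0.41 × 0.38 × (1 − 0.40) × 0.76 = 0.071045
  sensor drift: 0.23 × 0.24 × (1 − 0.11) × 0.62 = 0.030459
  foundation looseness: 0.11 × 0.48 × (1 − 0.58) × 0.13 = 0.0028829
  blade erosion: 0.11 × 0.80 × (1 − 0.64) × 0.47 = 0.01489
  control-valve sticking: 0.14 × 0.52 × (1 − 0.83) × 0.90 = 0.011138
The unnormalized weights sum to 0.13042.
P(blade erosion | evidence) = 0.01489 / 0.13042 ≈ 0.114.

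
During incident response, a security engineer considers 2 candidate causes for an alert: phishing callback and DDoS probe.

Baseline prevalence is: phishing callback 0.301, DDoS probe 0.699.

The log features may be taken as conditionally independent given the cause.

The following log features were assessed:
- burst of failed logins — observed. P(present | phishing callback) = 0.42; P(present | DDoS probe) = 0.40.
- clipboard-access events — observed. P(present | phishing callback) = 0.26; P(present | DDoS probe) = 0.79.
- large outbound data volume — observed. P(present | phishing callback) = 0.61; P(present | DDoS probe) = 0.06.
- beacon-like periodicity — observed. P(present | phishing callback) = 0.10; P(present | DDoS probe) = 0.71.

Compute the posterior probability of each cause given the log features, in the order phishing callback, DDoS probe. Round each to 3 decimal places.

By Bayes' rule with conditional independence, the unnormalized weight for each hypothesis is prior × ∏ likelihoods:
  phishing callback: 0.301 × 0.42 × 0.26 × 0.61 × 0.10 = 0.002005
  DDoS probe: 0.699 × 0.40 × 0.79 × 0.06 × 0.71 = 0.0094097
The unnormalized weights sum to 0.011415.
P(phishing callback | evidence) = 0.002005 / 0.011415 ≈ 0.176
P(DDoS probe | evidence) = 0.0094097 / 0.011415 ≈ 0.824

0.176, 0.824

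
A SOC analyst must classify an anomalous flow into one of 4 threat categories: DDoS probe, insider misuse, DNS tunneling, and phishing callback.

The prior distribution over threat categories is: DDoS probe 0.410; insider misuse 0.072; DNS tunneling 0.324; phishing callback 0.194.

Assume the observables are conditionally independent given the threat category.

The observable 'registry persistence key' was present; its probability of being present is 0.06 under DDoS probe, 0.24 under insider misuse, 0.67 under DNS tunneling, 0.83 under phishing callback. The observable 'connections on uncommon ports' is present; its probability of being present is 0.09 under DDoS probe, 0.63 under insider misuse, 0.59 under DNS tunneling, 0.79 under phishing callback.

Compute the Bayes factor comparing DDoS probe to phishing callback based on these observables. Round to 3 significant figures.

0.00824

The Bayes factor is the ratio of the joint likelihoods of the observable pattern under the two hypotheses.
  DDoS probe: 0.06 × 0.09 = 0.0054
  phishing callback: 0.83 × 0.79 = 0.6557
Bayes factor = 0.0054 / 0.6557 ≈ 0.00824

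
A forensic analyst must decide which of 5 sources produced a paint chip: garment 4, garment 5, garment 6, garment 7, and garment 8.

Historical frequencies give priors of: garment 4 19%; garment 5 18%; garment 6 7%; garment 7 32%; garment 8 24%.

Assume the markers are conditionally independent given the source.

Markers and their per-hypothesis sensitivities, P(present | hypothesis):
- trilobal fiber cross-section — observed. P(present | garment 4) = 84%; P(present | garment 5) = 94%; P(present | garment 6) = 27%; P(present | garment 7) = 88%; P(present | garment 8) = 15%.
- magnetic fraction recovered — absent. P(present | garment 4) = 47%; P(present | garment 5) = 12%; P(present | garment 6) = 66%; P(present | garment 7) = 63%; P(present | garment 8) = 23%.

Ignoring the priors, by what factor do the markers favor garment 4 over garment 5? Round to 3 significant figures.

0.538

The Bayes factor is the ratio of the joint likelihoods of the marker pattern under the two hypotheses (using 1 − P(present | H) for each absent marker).
  garment 4: 0.84 × (1 − 0.47) = 0.4452
  garment 5: 0.94 × (1 − 0.12) = 0.8272
Bayes factor = 0.4452 / 0.8272 ≈ 0.538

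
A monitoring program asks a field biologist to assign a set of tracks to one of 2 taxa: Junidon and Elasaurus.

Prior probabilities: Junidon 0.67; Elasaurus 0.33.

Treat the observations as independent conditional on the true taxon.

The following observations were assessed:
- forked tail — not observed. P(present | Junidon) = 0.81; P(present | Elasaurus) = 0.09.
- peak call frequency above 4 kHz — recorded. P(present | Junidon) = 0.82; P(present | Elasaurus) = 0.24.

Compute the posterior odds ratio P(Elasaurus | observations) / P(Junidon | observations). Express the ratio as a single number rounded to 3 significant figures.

0.690

Posterior odds equal prior odds times the likelihood ratio; only the two competing hypotheses matter (using 1 − P(present | H) for each absent observation).
  Elasaurus: 0.33 × (1 − 0.09) × 0.24 = 0.072072
  Junidon: 0.67 × (1 − 0.81) × 0.82 = 0.10439
Odds(Elasaurus : Junidon) = 0.072072 / 0.10439 ≈ 0.690.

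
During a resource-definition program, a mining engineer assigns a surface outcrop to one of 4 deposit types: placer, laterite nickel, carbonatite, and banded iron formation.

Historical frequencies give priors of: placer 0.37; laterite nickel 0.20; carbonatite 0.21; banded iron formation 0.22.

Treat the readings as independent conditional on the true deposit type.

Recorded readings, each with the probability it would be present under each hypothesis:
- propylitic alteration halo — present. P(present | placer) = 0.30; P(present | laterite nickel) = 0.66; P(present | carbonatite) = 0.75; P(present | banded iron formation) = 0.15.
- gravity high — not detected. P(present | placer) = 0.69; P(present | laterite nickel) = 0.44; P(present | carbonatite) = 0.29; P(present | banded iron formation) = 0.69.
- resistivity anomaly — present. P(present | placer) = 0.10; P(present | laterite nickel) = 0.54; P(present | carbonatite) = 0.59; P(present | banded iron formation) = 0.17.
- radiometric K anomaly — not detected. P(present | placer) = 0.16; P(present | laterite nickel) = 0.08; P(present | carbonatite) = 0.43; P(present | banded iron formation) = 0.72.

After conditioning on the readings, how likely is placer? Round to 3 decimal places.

0.037

For each hypothesis, the unnormalized posterior weight is prior × product of the reading likelihoods (using 1 − P(present | H) for each absent reading):
  placer: 0.37 × 0.30 × (1 − 0.69) × 0.10 × (1 − 0.16) = 0.0028904
  laterite nickel: 0.20 × 0.66 × (1 − 0.44) × 0.54 × (1 − 0.08) = 0.036723
  carbonatite: 0.21 × 0.75 × (1 − 0.29) × 0.59 × (1 − 0.43) = 0.037607
  banded iron formation: 0.22 × 0.15 × (1 − 0.69) × 0.17 × (1 − 0.72) = 0.00048695
Marginal likelihood of the evidence = 0.077708.
P(placer | evidence) = 0.0028904 / 0.077708 ≈ 0.037.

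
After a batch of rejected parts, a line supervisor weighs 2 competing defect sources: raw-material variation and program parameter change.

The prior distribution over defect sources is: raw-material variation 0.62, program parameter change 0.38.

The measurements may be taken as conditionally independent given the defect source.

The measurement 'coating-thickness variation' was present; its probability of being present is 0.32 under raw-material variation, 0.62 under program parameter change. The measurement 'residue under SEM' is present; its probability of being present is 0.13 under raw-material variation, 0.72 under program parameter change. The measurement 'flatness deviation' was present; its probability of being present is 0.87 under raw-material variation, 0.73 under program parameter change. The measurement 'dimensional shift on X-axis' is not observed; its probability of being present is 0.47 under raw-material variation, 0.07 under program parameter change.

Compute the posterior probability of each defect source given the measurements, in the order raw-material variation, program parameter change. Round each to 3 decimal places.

Multiply each prior by the joint likelihood of the measurement pattern (using 1 − P(present | H) for each absent measurement):
  raw-material variation: 0.62 × 0.32 × 0.13 × 0.87 × (1 − 0.47) = 0.011893
  program parameter change: 0.38 × 0.62 × 0.72 × 0.73 × (1 − 0.07) = 0.11516
Marginal likelihood of the evidence = 0.12706.
P(raw-material variation | evidence) = 0.011893 / 0.12706 ≈ 0.094
P(program parameter change | evidence) = 0.11516 / 0.12706 ≈ 0.906

0.094, 0.906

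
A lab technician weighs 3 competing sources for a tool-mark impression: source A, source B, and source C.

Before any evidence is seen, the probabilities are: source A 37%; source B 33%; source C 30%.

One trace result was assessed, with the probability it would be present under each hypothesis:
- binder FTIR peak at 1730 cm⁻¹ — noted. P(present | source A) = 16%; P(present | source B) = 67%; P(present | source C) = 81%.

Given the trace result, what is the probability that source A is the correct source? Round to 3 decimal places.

0.113

For each hypothesis, the unnormalized posterior weight is prior × likelihood:
  source A: 0.37 × 0.16 = 0.0592
  source B: 0.33 × 0.67 = 0.2211
  source C: 0.30 × 0.81 = 0.243
Marginal likelihood of the evidence = 0.5233.
P(source A | evidence) = 0.0592 / 0.5233 ≈ 0.113.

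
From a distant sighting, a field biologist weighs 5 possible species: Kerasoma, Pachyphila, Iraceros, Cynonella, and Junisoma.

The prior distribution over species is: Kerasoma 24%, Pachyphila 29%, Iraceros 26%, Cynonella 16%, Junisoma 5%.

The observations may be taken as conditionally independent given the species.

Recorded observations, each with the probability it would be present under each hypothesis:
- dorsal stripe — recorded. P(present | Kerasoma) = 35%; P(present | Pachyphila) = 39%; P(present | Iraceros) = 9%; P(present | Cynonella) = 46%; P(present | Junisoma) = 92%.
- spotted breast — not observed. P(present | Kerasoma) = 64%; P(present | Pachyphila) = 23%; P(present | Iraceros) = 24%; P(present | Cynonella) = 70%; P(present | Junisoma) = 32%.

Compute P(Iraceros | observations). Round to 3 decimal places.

By Bayes' rule with conditional independence, the unnormalized weight for each hypothesis is prior × ∏ likelihoods (using 1 − P(present | H) for each absent observation):
  Kerasoma: 0.24 × 0.35 × (1 − 0.64) = 0.03024
  Pachyphila: 0.29 × 0.39 × (1 − 0.23) = 0.087087
  Iraceros: 0.26 × 0.09 × (1 − 0.24) = 0.017784
  Cynonella: 0.16 × 0.46 × (1 − 0.70) = 0.02208
  Junisoma: 0.05 × 0.92 × (1 − 0.32) = 0.03128
The unnormalized weights sum to 0.18847.
P(Iraceros | evidence) = 0.017784 / 0.18847 ≈ 0.094.

0.094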